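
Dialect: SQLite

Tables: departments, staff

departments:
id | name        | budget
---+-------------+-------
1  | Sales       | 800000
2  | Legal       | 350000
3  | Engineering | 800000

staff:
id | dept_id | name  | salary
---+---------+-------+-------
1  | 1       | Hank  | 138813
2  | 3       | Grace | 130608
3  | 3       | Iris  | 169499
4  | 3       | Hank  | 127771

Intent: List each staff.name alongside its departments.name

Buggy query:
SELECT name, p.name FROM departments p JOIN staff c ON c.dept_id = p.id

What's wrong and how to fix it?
Bug: 'name' exists in both joined tables, so the database can't tell which one is meant

Fix: Qualify the column with its table alias (c.name)

Corrected query:
SELECT c.name, p.name FROM departments p JOIN staff c ON c.dept_id = p.id

Result:
name  | name       
------+------------
Hank  | Sales      
Grace | Engineering
Iris  | Engineering
Hank  | Engineering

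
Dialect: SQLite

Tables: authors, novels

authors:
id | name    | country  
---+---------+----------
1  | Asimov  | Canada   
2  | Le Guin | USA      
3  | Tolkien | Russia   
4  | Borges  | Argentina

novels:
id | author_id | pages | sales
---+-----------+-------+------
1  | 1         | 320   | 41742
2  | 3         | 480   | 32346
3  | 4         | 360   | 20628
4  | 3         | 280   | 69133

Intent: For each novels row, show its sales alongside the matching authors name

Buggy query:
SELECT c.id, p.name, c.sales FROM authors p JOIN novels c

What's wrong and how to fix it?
Bug: JOIN with no ON clause produces a cartesian product; every novels row pairs with every authors row

Fix: Specify the join condition linking the foreign key to the parent id

Corrected query:
SELECT c.id, p.name, c.sales FROM authors p JOIN novels c ON c.author_id = p.id

Result:
id | name    | sales
---+---------+------
1  | Asimov  | 41742
2  | Tolkien | 32346
3  | Borges  | 20628
4  | Tolkien | 69133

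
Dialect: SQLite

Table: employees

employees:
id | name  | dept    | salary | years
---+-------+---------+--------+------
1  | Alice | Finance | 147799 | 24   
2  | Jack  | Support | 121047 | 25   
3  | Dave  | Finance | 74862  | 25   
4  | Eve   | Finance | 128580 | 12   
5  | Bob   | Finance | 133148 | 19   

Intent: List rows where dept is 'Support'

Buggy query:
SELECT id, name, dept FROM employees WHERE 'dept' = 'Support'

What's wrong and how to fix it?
Bug: 'dept' in single quotes is a string literal, not the column; the comparison is literal-vs-literal and never true

Fix: Reference the column as dept without single quotes

Corrected query:
SELECT id, name, dept FROM employees WHERE dept = 'Support'

Result:
id | name | dept   
---+------+--------
2  | Jack | Support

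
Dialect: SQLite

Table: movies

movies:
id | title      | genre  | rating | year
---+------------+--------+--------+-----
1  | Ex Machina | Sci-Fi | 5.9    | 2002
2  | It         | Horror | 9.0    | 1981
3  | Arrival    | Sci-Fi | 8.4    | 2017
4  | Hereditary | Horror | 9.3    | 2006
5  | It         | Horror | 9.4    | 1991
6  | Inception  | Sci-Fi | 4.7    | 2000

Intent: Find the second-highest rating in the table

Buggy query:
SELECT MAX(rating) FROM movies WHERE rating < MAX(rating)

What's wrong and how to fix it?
Bug: MAX(rating) on the right of the comparison is an aggregate-in-WHERE error

Fix: Compute the overall MAX in a subquery, then take MAX of rows below it

Corrected query:
SELECT MAX(rating) FROM movies WHERE rating < (SELECT MAX(rating) FROM movies)

Result:
MAX(rating)
-----------
9.3        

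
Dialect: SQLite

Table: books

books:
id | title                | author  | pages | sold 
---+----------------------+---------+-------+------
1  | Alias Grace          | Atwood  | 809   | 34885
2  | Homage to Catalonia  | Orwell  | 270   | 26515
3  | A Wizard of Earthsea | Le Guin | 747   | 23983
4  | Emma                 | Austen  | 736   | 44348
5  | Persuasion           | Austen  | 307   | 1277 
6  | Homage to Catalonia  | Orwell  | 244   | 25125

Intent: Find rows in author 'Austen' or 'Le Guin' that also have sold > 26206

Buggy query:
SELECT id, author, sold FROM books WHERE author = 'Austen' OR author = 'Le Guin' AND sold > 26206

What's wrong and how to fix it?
Bug: Without parentheses, AND is evaluated before OR, so the sold filter only applies to the 'Le Guin' branch

Fix: Add parentheses around the OR so the AND applies to both alternatives

Corrected query:
SELECT id, author, sold FROM books WHERE (author = 'Austen' OR author = 'Le Guin') AND sold > 26206

Result:
id | author | sold 
---+--------+------
4  | Austen | 44348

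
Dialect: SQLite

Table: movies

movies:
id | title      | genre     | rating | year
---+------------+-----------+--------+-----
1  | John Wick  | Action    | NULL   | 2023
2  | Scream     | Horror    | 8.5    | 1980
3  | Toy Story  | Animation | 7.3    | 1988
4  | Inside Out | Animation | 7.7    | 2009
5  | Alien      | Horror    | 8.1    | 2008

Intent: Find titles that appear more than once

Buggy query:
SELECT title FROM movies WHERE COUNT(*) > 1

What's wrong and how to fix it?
Bug: WHERE can't reference COUNT(*); aggregates are computed after WHERE

Fix: Group first, then use HAVING for the count condition

Corrected query:
SELECT title FROM movies GROUP BY title HAVING COUNT(*) > 1

Result:
(no rows)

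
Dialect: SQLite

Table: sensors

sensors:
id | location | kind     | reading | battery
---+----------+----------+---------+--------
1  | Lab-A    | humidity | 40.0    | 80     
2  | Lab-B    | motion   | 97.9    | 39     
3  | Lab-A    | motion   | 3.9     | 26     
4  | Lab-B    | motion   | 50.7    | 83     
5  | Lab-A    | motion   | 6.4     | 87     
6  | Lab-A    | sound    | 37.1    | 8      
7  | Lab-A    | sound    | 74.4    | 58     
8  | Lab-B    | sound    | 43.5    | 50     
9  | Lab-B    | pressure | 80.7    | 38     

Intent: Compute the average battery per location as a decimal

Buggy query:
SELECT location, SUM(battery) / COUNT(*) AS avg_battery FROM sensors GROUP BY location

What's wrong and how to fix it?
Bug: Both operands are integers, so '/' performs integer division and truncates

Fix: Cast one side to REAL so the division keeps the fractional part

Corrected query:
SELECT location, SUM(battery) * 1.0 / COUNT(*) AS avg_battery FROM sensors GROUP BY location

Result:
location | avg_battery
---------+------------
Lab-A    | 51.8       
Lab-B    | 52.5       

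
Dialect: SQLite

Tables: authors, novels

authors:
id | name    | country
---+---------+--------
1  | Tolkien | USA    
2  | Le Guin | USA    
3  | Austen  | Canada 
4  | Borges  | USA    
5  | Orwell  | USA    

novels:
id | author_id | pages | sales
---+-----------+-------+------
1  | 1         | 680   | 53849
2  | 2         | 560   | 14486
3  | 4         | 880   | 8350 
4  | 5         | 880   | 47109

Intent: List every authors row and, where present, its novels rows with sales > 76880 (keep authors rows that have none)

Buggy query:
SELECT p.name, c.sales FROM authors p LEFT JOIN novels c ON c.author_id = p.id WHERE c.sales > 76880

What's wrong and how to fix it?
Bug: A WHERE condition on the right-hand table after LEFT JOIN drops unmatched parents

Fix: Move the right-table condition into the ON clause so unmatched parents are kept

Corrected query:
SELECT p.name, c.sales FROM authors p LEFT JOIN novels c ON c.author_id = p.id AND c.sales > 76880

Result:
name    | sales
--------+------
Tolkien | NULL 
Le Guin | NULL 
Austen  | NULL 
Borges  | NULL 
Orwell  | NULL 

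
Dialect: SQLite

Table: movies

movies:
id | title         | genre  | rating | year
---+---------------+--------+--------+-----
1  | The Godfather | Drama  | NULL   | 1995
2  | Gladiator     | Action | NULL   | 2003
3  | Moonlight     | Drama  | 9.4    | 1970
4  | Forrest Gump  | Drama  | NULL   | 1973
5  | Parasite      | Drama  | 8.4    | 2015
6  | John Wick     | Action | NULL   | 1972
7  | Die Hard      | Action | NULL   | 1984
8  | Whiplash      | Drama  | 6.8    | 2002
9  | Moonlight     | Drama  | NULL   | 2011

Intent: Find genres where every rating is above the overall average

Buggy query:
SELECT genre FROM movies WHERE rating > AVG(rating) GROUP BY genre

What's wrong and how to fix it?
Bug: WHERE evaluates per row before aggregation, so AVG() is unavailable

Fix: Compute the overall average in a scalar subquery and compare each group's MIN against it in HAVING

Corrected query:
SELECT genre FROM movies GROUP BY genre HAVING MIN(rating) > (SELECT AVG(rating) FROM movies)

Result:
(no rows)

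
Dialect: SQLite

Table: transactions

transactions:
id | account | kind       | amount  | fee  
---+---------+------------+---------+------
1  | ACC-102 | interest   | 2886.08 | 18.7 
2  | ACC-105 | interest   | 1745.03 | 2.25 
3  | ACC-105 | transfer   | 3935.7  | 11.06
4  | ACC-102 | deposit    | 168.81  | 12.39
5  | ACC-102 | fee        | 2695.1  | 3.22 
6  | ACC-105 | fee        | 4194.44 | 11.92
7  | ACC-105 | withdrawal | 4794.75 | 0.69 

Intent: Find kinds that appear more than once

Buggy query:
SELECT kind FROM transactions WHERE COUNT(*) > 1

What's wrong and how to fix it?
Bug: WHERE can't reference COUNT(*); aggregates are computed after WHERE

Fix: GROUP BY kind, then filter groups with HAVING COUNT(*) > 1

Corrected query:
SELECT kind FROM transactions GROUP BY kind HAVING COUNT(*) > 1

Result:
kind    
--------
fee     
interest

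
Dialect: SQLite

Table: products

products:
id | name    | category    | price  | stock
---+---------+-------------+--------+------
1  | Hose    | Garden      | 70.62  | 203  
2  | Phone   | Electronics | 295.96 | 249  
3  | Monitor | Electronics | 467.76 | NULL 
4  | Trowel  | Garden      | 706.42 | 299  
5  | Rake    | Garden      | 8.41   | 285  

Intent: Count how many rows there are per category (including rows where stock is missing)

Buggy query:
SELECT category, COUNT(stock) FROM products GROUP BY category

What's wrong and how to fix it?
Bug: COUNT(stock) skips NULLs, so groups with missing stock are undercounted

Fix: Replace COUNT(stock) with COUNT(*)

Corrected query:
SELECT category, COUNT(*) FROM products GROUP BY category

Result:
category    | COUNT(*)
------------+---------
Electronics | 2       
Garden      | 3       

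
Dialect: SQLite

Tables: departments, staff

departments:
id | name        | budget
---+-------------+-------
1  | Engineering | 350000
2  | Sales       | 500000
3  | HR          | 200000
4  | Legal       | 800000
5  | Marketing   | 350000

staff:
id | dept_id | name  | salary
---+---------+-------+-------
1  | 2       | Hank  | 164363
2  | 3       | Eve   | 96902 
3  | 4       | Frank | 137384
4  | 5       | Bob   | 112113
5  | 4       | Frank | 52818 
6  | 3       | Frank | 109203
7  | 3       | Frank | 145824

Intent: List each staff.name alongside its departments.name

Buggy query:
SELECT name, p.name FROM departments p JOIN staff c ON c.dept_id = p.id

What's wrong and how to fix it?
Bug: Both tables have a 'name' column; the unqualified reference is ambiguous

Fix: Prefix ambiguous columns with the table alias

Corrected query:
SELECT c.name, p.name FROM departments p JOIN staff c ON c.dept_id = p.id

Result:
name  | name     
------+----------
Hank  | Sales    
Eve   | HR       
Frank | Legal    
Bob   | Marketing
Frank | Legal    
Frank | HR       
Frank | HR       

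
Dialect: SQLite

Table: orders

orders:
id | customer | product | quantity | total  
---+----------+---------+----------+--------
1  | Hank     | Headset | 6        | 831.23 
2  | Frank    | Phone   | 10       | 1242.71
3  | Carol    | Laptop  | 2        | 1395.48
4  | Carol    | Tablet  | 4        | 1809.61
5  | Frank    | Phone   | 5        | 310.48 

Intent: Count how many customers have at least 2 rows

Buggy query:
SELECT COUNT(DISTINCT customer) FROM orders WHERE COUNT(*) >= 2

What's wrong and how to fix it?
Bug: COUNT(*) cannot appear in WHERE; the per-group count doesn't exist yet

Fix: Use a subquery that GROUPs and filters with HAVING, then count its rows

Corrected query:
SELECT COUNT(*) FROM (SELECT customer FROM orders GROUP BY customer HAVING COUNT(*) >= 2)

Result:
COUNT(*)
--------
2       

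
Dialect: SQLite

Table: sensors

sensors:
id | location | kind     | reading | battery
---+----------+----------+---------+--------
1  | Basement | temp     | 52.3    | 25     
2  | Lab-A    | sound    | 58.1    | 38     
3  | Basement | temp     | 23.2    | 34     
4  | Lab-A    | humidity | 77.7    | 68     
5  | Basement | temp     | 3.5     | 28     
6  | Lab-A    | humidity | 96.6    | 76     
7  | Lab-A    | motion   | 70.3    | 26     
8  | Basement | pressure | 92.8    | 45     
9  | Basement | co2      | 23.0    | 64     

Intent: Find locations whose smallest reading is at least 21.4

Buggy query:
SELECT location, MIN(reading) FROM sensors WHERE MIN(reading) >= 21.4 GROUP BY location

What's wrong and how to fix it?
Bug: Aggregates like MIN are computed per group after WHERE runs

Fix: Replace WHERE with HAVING after the GROUP BY

Corrected query:
SELECT location, MIN(reading) FROM sensors GROUP BY location HAVING MIN(reading) >= 21.4

Result:
location | MIN(reading)
---------+-------------
Lab-A    | 58.1        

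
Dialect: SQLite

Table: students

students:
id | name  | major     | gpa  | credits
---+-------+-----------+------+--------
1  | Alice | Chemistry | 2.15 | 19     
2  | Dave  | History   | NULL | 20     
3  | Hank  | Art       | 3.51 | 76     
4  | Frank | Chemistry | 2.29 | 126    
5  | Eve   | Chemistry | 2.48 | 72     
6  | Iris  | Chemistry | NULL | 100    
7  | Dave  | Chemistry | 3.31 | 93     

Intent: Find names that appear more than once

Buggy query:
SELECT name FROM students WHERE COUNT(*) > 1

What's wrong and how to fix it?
Bug: COUNT(*) is an aggregate and cannot be used in WHERE

Fix: Group first, then use HAVING for the count condition

Corrected query:
SELECT name FROM students GROUP BY name HAVING COUNT(*) > 1

Result:
name
----
Dave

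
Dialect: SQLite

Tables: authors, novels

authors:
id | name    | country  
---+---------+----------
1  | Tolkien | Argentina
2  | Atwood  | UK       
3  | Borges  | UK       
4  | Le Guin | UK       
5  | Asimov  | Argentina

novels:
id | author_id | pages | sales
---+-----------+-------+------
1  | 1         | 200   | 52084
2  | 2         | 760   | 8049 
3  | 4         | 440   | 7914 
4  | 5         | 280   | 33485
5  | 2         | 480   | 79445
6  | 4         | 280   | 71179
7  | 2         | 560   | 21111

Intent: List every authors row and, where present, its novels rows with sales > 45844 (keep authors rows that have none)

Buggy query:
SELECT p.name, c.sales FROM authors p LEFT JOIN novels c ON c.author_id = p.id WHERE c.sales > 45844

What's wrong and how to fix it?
Bug: Filtering c.sales in WHERE discards the NULL rows produced by LEFT JOIN, turning it into an inner join

Fix: Move the right-table condition into the ON clause so unmatched parents are kept

Corrected query:
SELECT p.name, c.sales FROM authors p LEFT JOIN novels c ON c.author_id = p.id AND c.sales > 45844

Result:
name    | sales
--------+------
Tolkien | 52084
Atwood  | 79445
Borges  | NULL 
Le Guin | 71179
Asimov  | NULL 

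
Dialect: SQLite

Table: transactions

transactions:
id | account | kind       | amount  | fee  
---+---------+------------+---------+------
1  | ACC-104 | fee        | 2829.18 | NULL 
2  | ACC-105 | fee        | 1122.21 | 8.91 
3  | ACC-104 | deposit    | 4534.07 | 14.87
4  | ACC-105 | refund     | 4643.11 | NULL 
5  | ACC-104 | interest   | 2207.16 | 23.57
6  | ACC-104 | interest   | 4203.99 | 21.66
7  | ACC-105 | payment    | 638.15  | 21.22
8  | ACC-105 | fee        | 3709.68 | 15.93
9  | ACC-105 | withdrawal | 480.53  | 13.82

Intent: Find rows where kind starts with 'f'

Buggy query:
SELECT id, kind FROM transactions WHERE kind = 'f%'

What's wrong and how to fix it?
Bug: Wildcards only work with LIKE; '=' treats '%' as a literal character

Fix: Use LIKE for wildcard pattern matching

Corrected query:
SELECT id, kind FROM transactions WHERE kind LIKE 'f%'

Result:
id | kind
---+-----
1  | fee 
2  | fee 
8  | fee 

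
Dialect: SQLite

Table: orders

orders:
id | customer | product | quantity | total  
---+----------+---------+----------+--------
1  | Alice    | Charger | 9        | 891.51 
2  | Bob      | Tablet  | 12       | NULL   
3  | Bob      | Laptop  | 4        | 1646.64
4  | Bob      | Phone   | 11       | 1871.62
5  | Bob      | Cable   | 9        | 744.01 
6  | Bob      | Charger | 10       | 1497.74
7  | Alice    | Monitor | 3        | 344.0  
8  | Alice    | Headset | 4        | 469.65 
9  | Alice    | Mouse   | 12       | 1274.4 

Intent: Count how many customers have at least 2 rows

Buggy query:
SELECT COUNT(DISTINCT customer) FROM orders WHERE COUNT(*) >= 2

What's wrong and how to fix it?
Bug: WHERE filters individual rows, not groups, so a group-level COUNT is invalid there

Fix: Use a subquery that GROUPs and filters with HAVING, then count its rows

Corrected query:
SELECT COUNT(*) FROM (SELECT customer FROM orders GROUP BY customer HAVING COUNT(*) >= 2)

Result:
COUNT(*)
--------
2       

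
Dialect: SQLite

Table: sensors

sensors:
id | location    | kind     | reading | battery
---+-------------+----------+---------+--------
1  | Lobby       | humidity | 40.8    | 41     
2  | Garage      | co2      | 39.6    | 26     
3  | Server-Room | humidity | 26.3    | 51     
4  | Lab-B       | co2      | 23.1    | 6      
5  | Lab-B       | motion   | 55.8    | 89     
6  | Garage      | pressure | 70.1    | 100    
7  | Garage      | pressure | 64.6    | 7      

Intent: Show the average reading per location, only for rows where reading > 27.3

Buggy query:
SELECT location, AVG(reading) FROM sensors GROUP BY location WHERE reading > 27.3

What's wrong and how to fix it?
Bug: Row-level WHERE must come before GROUP BY in the clause order

Fix: Place WHERE between FROM and GROUP BY

Corrected query:
SELECT location, AVG(reading) FROM sensors WHERE reading > 27.3 GROUP BY location

Result:
location | AVG(reading)
---------+-------------
Garage   | 58.1        
Lab-B    | 55.8        
Lobby    | 40.8        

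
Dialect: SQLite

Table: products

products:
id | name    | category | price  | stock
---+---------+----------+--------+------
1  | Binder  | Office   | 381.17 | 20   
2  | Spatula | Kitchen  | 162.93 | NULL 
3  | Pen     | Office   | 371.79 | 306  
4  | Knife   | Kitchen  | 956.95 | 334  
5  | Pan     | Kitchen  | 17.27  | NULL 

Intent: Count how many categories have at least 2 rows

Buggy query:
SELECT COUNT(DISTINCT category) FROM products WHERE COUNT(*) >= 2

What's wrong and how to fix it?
Bug: WHERE filters individual rows, not groups, so a group-level COUNT is invalid there

Fix: Group first with HAVING COUNT(*) >= 2, then COUNT the resulting groups

Corrected query:
SELECT COUNT(*) FROM (SELECT category FROM products GROUP BY category HAVING COUNT(*) >= 2)

Result:
COUNT(*)
--------
2       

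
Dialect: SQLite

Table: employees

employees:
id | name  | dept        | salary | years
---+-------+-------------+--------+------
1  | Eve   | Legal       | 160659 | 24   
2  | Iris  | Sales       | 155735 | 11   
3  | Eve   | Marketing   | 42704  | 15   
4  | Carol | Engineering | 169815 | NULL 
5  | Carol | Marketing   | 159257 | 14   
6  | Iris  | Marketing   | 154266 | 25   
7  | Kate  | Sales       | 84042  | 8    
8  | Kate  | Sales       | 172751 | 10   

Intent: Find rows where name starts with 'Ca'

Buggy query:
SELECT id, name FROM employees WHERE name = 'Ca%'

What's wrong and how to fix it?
Bug: '=' compares the literal string including the % character; pattern matching needs LIKE

Fix: Replace '=' with LIKE so 'Ca%' is treated as a pattern

Corrected query:
SELECT id, name FROM employees WHERE name LIKE 'Ca%'

Result:
id | name 
---+------
4  | Carol
5  | Carol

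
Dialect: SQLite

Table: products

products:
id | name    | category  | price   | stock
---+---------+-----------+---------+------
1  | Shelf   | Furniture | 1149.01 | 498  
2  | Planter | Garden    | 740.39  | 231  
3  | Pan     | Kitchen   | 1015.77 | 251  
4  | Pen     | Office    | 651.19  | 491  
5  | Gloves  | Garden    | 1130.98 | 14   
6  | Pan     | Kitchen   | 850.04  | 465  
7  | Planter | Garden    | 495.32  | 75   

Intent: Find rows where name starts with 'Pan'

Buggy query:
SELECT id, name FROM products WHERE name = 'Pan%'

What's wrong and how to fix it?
Bug: '=' compares the literal string including the % character; pattern matching needs LIKE

Fix: Replace '=' with LIKE so 'Pan%' is treated as a pattern

Corrected query:
SELECT id, name FROM products WHERE name LIKE 'Pan%'

Result:
id | name
---+-----
3  | Pan 
6  | Pan 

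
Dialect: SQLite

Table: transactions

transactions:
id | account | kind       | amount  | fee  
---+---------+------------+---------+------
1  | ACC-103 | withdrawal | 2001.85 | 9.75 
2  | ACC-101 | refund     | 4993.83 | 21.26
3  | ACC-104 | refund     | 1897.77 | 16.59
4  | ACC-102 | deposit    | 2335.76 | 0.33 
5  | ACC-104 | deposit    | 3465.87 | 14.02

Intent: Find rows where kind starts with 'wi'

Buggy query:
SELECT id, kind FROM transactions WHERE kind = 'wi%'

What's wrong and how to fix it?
Bug: Wildcards only work with LIKE; '=' treats '%' as a literal character

Fix: Replace '=' with LIKE so 'wi%' is treated as a pattern

Corrected query:
SELECT id, kind FROM transactions WHERE kind LIKE 'wi%'

Result:
id | kind      
---+-----------
1  | withdrawal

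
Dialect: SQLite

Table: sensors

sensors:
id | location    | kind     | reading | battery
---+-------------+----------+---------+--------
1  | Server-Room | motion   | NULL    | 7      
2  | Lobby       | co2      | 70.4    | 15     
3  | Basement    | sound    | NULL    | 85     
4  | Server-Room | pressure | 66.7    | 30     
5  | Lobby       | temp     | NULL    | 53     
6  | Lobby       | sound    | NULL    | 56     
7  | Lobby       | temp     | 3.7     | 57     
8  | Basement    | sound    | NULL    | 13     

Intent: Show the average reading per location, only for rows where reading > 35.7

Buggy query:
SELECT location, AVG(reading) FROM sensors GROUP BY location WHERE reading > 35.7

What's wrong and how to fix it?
Bug: WHERE cannot follow GROUP BY

Fix: Move the WHERE clause before GROUP BY

Corrected query:
SELECT location, AVG(reading) FROM sensors WHERE reading > 35.7 GROUP BY location

Result:
location    | AVG(reading)
------------+-------------
Lobby       | 70.4        
Server-Room | 66.7        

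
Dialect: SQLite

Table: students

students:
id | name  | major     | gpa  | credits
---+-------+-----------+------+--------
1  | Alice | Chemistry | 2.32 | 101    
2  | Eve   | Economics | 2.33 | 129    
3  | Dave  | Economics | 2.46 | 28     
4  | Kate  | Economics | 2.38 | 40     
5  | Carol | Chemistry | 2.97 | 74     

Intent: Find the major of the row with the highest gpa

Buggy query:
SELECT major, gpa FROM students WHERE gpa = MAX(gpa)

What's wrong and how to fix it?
Bug: MAX(gpa) is an aggregate and cannot be used directly in WHERE

Fix: Wrap MAX in a scalar subquery so WHERE compares against a single value

Corrected query:
SELECT major, gpa FROM students WHERE gpa = (SELECT MAX(gpa) FROM students)

Result:
major     | gpa 
----------+-----
Chemistry | 2.97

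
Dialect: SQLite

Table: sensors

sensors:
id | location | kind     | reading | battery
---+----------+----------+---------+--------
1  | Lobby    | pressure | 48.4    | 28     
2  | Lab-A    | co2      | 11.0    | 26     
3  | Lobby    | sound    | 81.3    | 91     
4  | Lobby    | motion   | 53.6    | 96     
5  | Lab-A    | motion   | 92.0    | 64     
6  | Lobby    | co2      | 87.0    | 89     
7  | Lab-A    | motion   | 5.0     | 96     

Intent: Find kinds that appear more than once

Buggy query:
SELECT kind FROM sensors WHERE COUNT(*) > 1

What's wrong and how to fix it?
Bug: WHERE can't reference COUNT(*); aggregates are computed after WHERE

Fix: GROUP BY kind, then filter groups with HAVING COUNT(*) > 1

Corrected query:
SELECT kind FROM sensors GROUP BY kind HAVING COUNT(*) > 1

Result:
kind  
------
co2   
motion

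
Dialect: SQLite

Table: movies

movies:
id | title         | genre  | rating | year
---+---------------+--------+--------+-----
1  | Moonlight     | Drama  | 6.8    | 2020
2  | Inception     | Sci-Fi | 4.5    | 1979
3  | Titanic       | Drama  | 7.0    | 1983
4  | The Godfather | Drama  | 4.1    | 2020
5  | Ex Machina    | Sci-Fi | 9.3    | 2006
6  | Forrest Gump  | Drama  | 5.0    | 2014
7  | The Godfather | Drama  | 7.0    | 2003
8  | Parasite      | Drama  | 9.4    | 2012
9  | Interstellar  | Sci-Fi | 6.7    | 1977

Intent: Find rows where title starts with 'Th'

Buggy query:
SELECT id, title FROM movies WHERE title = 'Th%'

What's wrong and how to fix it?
Bug: Wildcards only work with LIKE; '=' treats '%' as a literal character

Fix: Use LIKE for wildcard pattern matching

Corrected query:
SELECT id, title FROM movies WHERE title LIKE 'Th%'

Result:
id | title        
---+--------------
4  | The Godfather
7  | The Godfather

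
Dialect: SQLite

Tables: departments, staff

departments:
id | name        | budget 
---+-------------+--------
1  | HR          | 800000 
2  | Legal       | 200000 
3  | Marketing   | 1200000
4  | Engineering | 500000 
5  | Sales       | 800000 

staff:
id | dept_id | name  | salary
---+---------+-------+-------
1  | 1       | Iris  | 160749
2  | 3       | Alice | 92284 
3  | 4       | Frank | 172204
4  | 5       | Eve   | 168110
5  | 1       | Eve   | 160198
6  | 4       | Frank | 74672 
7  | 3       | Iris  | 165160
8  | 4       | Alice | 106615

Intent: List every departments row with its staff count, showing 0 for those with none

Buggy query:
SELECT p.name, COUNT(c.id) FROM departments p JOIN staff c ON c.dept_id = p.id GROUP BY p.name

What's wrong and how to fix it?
Bug: An inner join excludes parents with zero children

Fix: Switch to LEFT JOIN to retain unmatched parent rows

Corrected query:
SELECT p.name, COUNT(c.id) FROM departments p LEFT JOIN staff c ON c.dept_id = p.id GROUP BY p.name

Result:
name        | COUNT(c.id)
------------+------------
Engineering | 3          
HR          | 2          
Legal       | 0          
Marketing   | 2          
Sales       | 1          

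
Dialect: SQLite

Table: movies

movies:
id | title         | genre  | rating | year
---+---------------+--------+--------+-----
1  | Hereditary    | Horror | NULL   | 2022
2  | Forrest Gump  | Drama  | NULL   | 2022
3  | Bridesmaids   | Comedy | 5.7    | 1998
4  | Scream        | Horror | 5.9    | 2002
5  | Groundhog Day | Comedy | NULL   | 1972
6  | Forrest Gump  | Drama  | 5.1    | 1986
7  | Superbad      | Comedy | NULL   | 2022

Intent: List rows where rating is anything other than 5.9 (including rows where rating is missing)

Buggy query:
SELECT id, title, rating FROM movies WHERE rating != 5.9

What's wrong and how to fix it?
Bug: Inequality against NULL is unknown, not true; rows with NULL are dropped

Fix: Add an explicit OR rating IS NULL to include the missing-value rows

Corrected query:
SELECT id, title, rating FROM movies WHERE rating != 5.9 OR rating IS NULL

Result:
id | title         | rating
---+---------------+-------
1  | Hereditary    | NULL  
2  | Forrest Gump  | NULL  
3  | Bridesmaids   | 5.7   
5  | Groundhog Day | NULL  
6  | Forrest Gump  | 5.1   
7  | Superbad      | NULL  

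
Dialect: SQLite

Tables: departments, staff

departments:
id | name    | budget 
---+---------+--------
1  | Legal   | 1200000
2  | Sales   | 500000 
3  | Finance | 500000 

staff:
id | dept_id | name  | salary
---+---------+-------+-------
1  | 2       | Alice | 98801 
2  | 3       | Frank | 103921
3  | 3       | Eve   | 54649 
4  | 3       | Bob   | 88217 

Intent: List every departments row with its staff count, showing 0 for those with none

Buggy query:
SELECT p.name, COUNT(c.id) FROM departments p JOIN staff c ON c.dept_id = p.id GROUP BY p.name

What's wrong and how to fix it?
Bug: An inner join excludes parents with zero children

Fix: Use LEFT JOIN so parents without children still appear (COUNT(c.id) gives 0)

Corrected query:
SELECT p.name, COUNT(c.id) FROM departments p LEFT JOIN staff c ON c.dept_id = p.id GROUP BY p.name

Result:
name    | COUNT(c.id)
--------+------------
Finance | 3          
Legal   | 0          
Sales   | 1          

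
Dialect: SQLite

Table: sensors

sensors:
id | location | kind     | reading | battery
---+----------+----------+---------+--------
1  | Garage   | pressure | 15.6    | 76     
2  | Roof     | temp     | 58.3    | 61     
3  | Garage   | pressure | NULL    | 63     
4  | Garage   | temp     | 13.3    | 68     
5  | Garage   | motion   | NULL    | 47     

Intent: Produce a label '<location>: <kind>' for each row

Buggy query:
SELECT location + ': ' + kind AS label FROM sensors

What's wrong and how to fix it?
Bug: '+' is numeric addition; on text columns SQLite converts them to 0 instead of concatenating

Fix: Replace + with || to concatenate text

Corrected query:
SELECT location || ': ' || kind AS label FROM sensors

Result:
label           
----------------
Garage: pressure
Roof: temp      
Garage: pressure
Garage: temp    
Garage: motion  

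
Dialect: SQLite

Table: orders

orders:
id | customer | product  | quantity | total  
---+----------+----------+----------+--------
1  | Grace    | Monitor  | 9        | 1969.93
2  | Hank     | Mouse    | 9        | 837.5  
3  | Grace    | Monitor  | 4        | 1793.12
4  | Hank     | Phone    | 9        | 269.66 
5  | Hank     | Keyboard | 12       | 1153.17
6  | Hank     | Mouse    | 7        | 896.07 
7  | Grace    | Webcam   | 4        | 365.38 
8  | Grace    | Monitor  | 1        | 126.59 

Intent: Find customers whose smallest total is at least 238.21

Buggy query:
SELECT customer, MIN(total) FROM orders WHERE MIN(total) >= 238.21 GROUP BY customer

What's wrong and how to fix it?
Bug: MIN() in WHERE is a misuse of aggregate

Fix: Use HAVING for the per-group MIN condition

Corrected query:
SELECT customer, MIN(total) FROM orders GROUP BY customer HAVING MIN(total) >= 238.21

Result:
customer | MIN(total)
---------+-----------
Hank     | 269.66    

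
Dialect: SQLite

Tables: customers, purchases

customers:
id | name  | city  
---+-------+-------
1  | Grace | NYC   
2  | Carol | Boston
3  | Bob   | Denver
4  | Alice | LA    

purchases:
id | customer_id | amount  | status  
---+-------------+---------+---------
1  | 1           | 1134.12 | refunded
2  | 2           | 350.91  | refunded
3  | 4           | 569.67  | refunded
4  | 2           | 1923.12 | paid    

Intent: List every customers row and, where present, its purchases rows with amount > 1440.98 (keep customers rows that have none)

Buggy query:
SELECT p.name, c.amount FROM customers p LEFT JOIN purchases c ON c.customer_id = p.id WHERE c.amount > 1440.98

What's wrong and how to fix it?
Bug: A WHERE condition on the right-hand table after LEFT JOIN drops unmatched parents

Fix: Move the right-table condition into the ON clause so unmatched parents are kept

Corrected query:
SELECT p.name, c.amount FROM customers p LEFT JOIN purchases c ON c.customer_id = p.id AND c.amount > 1440.98

Result:
name  | amount 
------+--------
Grace | NULL   
Carol | 1923.12
Bob   | NULL   
Alice | NULL   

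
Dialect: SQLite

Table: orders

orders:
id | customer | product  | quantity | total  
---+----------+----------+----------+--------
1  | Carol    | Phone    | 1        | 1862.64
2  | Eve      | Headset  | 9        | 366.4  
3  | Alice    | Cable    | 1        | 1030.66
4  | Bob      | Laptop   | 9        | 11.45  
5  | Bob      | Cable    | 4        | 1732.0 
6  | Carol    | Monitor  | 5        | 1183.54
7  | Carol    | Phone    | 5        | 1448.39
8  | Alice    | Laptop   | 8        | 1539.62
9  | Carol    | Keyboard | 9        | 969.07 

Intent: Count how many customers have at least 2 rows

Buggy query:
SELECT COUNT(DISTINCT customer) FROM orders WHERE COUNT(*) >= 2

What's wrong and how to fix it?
Bug: WHERE filters individual rows, not groups, so a group-level COUNT is invalid there

Fix: Group first with HAVING COUNT(*) >= 2, then COUNT the resulting groups

Corrected query:
SELECT COUNT(*) FROM (SELECT customer FROM orders GROUP BY customer HAVING COUNT(*) >= 2)

Result:
COUNT(*)
--------
3       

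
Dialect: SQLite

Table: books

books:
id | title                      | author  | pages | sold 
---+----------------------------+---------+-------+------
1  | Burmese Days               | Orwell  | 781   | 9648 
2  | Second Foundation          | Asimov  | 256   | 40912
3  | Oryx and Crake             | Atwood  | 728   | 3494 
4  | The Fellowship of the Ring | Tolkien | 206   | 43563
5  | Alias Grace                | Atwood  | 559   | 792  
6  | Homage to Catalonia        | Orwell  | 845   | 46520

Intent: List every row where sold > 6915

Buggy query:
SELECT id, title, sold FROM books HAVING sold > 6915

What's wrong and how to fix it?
Bug: HAVING filters the output of aggregation, but this query has no GROUP BY and no aggregate functions, so SQLite rejects it (HAVING clause on a non-aggregate query); the condition here is per row

Fix: Use WHERE for row-level filtering

Corrected query:
SELECT id, title, sold FROM books WHERE sold > 6915

Result:
id | title                      | sold 
---+----------------------------+------
1  | Burmese Days               | 9648 
2  | Second Foundation          | 40912
4  | The Fellowship of the Ring | 43563
6  | Homage to Catalonia        | 46520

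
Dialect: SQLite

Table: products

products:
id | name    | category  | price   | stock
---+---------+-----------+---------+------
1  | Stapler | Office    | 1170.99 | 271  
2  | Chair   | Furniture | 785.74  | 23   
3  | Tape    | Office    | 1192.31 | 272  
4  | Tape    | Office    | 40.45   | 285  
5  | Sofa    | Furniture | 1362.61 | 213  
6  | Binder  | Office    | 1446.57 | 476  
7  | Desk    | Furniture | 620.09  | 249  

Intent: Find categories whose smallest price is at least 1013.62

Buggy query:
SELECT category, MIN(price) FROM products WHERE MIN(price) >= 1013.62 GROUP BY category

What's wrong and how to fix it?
Bug: MIN() in WHERE is a misuse of aggregate

Fix: Use HAVING for the per-group MIN condition

Corrected query:
SELECT category, MIN(price) FROM products GROUP BY category HAVING MIN(price) >= 1013.62

Result:
(no rows)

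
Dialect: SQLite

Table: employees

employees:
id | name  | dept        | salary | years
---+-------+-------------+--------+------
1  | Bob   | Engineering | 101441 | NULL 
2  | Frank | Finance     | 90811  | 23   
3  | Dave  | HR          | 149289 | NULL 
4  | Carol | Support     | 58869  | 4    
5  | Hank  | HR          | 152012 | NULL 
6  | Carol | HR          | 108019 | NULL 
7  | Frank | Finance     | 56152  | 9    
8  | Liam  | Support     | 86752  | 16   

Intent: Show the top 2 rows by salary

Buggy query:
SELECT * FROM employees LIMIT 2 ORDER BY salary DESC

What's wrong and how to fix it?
Bug: ORDER BY cannot follow LIMIT; LIMIT is the final clause

Fix: Sort with ORDER BY, then apply LIMIT

Corrected query:
SELECT * FROM employees ORDER BY salary DESC LIMIT 2

Result:
id | name | dept | salary | years
---+------+------+--------+------
5  | Hank | HR   | 152012 | NULL 
3  | Dave | HR   | 149289 | NULL 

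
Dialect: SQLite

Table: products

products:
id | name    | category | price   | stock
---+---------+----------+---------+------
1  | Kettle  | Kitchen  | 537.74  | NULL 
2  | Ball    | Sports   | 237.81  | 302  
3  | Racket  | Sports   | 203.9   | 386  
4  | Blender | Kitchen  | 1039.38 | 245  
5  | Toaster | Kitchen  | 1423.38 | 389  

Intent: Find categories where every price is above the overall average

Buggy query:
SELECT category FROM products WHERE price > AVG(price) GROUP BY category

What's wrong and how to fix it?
Bug: AVG() is an aggregate; it can't sit directly in WHERE

Fix: Compute the overall average in a scalar subquery and compare each group's MIN against it in HAVING

Corrected query:
SELECT category FROM products GROUP BY category HAVING MIN(price) > (SELECT AVG(price) FROM products)

Result:
(no rows)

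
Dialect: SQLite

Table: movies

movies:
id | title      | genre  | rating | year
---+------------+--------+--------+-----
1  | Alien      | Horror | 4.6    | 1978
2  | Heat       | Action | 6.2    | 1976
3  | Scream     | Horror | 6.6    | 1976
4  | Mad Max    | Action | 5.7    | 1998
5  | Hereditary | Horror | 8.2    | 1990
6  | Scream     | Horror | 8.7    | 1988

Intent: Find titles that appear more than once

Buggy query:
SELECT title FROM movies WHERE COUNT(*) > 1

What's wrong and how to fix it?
Bug: WHERE can't reference COUNT(*); aggregates are computed after WHERE

Fix: Group first, then use HAVING for the count condition

Corrected query:
SELECT title FROM movies GROUP BY title HAVING COUNT(*) > 1

Result:
title 
------
Scream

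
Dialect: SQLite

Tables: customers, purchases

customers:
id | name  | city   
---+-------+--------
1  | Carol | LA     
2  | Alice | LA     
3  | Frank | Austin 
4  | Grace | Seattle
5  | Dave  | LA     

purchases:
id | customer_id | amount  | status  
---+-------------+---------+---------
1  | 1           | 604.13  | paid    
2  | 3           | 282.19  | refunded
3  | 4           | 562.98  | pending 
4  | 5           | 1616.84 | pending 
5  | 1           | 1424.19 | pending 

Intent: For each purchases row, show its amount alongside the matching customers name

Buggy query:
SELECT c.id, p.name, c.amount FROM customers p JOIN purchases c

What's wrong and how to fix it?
Bug: JOIN with no ON clause produces a cartesian product; every purchases row pairs with every customers row

Fix: Specify the join condition linking the foreign key to the parent id

Corrected query:
SELECT c.id, p.name, c.amount FROM customers p JOIN purchases c ON c.customer_id = p.id

Result:
id | name  | amount 
---+-------+--------
1  | Carol | 604.13 
2  | Frank | 282.19 
3  | Grace | 562.98 
4  | Dave  | 1616.84
5  | Carol | 1424.19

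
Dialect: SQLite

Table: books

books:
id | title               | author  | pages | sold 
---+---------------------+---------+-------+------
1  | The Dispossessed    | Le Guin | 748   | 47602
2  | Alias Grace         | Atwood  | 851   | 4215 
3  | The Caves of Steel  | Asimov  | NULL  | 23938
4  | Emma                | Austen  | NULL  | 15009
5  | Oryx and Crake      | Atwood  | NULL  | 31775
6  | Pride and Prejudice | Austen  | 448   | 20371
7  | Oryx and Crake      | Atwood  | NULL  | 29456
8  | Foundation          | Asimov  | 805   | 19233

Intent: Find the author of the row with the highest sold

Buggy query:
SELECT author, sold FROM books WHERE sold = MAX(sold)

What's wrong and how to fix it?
Bug: MAX(sold) is an aggregate and cannot be used directly in WHERE

Fix: Use a subquery: WHERE sold = (SELECT MAX(sold) FROM books)

Corrected query:
SELECT author, sold FROM books WHERE sold = (SELECT MAX(sold) FROM books)

Result:
author  | sold 
--------+------
Le Guin | 47602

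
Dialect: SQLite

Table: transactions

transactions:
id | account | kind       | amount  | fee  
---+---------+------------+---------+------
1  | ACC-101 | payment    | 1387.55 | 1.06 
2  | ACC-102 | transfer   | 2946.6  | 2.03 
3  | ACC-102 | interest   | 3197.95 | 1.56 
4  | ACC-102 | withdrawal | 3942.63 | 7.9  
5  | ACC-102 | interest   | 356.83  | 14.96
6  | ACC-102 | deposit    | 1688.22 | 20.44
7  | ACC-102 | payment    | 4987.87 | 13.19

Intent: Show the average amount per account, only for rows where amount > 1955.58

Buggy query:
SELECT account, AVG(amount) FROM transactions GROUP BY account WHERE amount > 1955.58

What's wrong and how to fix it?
Bug: Row-level WHERE must come before GROUP BY in the clause order

Fix: Move the WHERE clause before GROUP BY

Corrected query:
SELECT account, AVG(amount) FROM transactions WHERE amount > 1955.58 GROUP BY account

Result:
account | AVG(amount)
--------+------------
ACC-102 | 3768.7625  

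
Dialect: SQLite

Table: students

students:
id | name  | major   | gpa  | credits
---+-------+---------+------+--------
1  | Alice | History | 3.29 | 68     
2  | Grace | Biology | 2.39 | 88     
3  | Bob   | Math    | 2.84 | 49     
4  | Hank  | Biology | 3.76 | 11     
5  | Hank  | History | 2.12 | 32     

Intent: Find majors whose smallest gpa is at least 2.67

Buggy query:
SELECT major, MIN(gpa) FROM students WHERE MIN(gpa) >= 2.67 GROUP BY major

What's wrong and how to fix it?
Bug: Aggregates like MIN are computed per group after WHERE runs

Fix: Use HAVING for the per-group MIN condition

Corrected query:
SELECT major, MIN(gpa) FROM students GROUP BY major HAVING MIN(gpa) >= 2.67

Result:
major | MIN(gpa)
------+---------
Math  | 2.84    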